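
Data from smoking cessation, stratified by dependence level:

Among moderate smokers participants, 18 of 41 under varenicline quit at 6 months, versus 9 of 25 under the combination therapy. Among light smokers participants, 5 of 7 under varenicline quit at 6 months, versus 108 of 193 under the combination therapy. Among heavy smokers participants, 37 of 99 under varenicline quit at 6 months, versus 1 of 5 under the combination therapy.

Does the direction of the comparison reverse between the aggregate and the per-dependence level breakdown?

Moderate smokers: varenicline 18/41 = 43.9%, the combination therapy 9/25 = 36.0% → varenicline
Light smokers: varenicline 5/7 = 71.4%, the combination therapy 108/193 = 56.0% → varenicline
Heavy smokers: varenicline 37/99 = 37.4%, the combination therapy 1/5 = 20.0% → varenicline
Overall: varenicline 60/147 = 40.8%, the combination therapy 118/223 = 52.9% → the combination therapy
Varenicline wins each dependence group but the combination therapy wins overall — the comparison reverses. Varenicline's participants skew toward heavy smokers, which has a lower base rate.

Yes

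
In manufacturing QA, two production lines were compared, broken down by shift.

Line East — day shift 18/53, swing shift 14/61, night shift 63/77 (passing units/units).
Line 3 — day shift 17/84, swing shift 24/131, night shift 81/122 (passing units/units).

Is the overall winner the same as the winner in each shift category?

Yes

Day shift: Line East 18/53 = 34.0%, Line 3 17/84 = 20.2% → Line East
Swing shift: Line East 14/61 = 23.0%, Line 3 24/131 = 18.3% → Line East
Night shift: Line East 63/77 = 81.8%, Line 3 81/122 = 66.4% → Line East
Overall: Line East 95/191 = 49.7%, Line 3 122/337 = 36.2% → Line East
Line East wins overall and in every shift group — no reversal.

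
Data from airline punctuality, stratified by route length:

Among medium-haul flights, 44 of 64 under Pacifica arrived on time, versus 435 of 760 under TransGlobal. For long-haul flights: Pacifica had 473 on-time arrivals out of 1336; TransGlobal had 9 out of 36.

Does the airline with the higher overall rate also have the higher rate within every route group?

Medium-haul: Pacifica 44/64 = 68.8%, TransGlobal 435/760 = 57.2% → Pacifica
Long-haul: Pacifica 473/1336 = 35.4%, TransGlobal 9/36 = 25.0% → Pacifica
Overall: Pacifica 517/1400 = 36.9%, TransGlobal 444/796 = 55.8% → TransGlobal
Pacifica wins each route group but TransGlobal wins overall — the comparison reverses. Pacifica's flights skew toward long-haul, which has a lower base rate.

No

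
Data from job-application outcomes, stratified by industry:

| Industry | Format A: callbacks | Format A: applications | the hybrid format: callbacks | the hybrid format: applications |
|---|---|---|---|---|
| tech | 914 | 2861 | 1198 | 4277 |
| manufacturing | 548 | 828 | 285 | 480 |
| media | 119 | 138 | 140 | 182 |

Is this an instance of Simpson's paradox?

No

Tech: Format A 914/2861 = 31.9%, the hybrid format 1198/4277 = 28.0% → Format A
Manufacturing: Format A 548/828 = 66.2%, the hybrid format 285/480 = 59.4% → Format A
Media: Format A 119/138 = 86.2%, the hybrid format 140/182 = 76.9% → Format A
Overall: Format A 1581/3827 = 41.3%, the hybrid format 1623/4939 = 32.9% → Format A
Format A wins overall and in every industry group — no reversal.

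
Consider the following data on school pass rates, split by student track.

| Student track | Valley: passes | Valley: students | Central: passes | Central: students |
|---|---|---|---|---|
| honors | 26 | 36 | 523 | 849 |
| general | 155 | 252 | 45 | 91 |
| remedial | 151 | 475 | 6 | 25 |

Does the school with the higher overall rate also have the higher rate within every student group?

No

Honors: Valley 26/36 = 72.2%, Central 523/849 = 61.6% → Valley
General: Valley 155/252 = 61.5%, Central 45/91 = 49.5% → Valley
Remedial: Valley 151/475 = 31.8%, Central 6/25 = 24.0% → Valley
Overall: Valley 332/763 = 43.5%, Central 574/965 = 59.5% → Central
Valley wins each student group but Central wins overall — the comparison reverses. Valley's students skew toward remedial, which has a lower base rate.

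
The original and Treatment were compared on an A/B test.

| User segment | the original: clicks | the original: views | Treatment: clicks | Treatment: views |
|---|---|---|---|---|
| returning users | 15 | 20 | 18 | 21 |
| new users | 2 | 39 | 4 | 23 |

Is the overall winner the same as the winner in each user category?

Yes

Returning users: the original 15/20 = 75.0%, Treatment 18/21 = 85.7% → Treatment
New users: the original 2/39 = 5.1%, Treatment 4/23 = 17.4% → Treatment
Overall: the original 17/59 = 28.8%, Treatment 22/44 = 50.0% → Treatment
Treatment wins overall and in every user group — no reversal.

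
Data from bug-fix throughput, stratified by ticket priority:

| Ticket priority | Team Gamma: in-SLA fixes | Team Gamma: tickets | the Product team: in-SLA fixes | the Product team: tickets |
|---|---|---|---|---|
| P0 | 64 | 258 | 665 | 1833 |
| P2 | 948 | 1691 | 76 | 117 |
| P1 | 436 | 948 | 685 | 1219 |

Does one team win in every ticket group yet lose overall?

Yes

P0: Team Gamma 64/258 = 24.8%, the Product team 665/1833 = 36.3% → the Product team
P2: Team Gamma 948/1691 = 56.1%, the Product team 76/117 = 65.0% → the Product team
P1: Team Gamma 436/948 = 46.0%, the Product team 685/1219 = 56.2% → the Product team
Overall: Team Gamma 1448/2897 = 50.0%, the Product team 1426/3169 = 45.0% → Team Gamma
The Product team wins each ticket group but Team Gamma wins overall — the comparison reverses. The Product team's tickets skew toward P0, which has a lower base rate.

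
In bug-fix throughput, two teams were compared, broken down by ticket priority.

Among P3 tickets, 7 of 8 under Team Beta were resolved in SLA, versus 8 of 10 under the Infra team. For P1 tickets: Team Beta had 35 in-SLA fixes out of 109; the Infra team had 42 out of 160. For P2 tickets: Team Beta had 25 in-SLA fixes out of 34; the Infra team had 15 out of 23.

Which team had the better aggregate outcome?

Team Beta

P3: Team Beta 7/8 = 87.5%, the Infra team 8/10 = 80.0% → Team Beta
P1: Team Beta 35/109 = 32.1%, the Infra team 42/160 = 26.2% → Team Beta
P2: Team Beta 25/34 = 73.5%, the Infra team 15/23 = 65.2% → Team Beta
Overall: Team Beta 67/151 = 44.4%, the Infra team 65/193 = 33.7% → Team Beta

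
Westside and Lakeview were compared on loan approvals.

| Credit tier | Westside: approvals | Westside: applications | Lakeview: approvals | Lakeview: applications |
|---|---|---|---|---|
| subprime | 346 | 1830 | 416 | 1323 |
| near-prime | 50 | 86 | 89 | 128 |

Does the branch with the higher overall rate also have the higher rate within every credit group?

Subprime: Westside 346/1830 = 18.9%, Lakeview 416/1323 = 31.4% → Lakeview
Near-prime: Westside 50/86 = 58.1%, Lakeview 89/128 = 69.5% → Lakeview
Overall: Westside 396/1916 = 20.7%, Lakeview 505/1451 = 34.8% → Lakeview
Lakeview wins overall and in every credit group — no reversal.

Yes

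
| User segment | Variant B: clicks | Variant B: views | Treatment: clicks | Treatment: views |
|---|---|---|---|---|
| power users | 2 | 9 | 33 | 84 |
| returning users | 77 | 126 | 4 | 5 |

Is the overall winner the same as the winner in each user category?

Power users: Variant B 2/9 = 22.2%, Treatment 33/84 = 39.3% → Treatment
Returning users: Variant B 77/126 = 61.1%, Treatment 4/5 = 80.0% → Treatment
Overall: Variant B 79/135 = 58.5%, Treatment 37/89 = 41.6% → Variant B
Treatment wins each user group but Variant B wins overall — the comparison reverses. Treatment's views skew toward power users, which has a lower base rate.

No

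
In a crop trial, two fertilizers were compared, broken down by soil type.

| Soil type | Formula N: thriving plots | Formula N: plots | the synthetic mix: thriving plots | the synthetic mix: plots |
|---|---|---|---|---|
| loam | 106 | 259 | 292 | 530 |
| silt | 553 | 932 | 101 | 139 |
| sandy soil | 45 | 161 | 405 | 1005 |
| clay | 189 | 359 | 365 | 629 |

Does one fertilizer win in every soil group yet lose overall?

Loam: Formula N 106/259 = 40.9%, the synthetic mix 292/530 = 55.1% → the synthetic mix
Silt: Formula N 553/932 = 59.3%, the synthetic mix 101/139 = 72.7% → the synthetic mix
Sandy soil: Formula N 45/161 = 28.0%, the synthetic mix 405/1005 = 40.3% → the synthetic mix
Clay: Formula N 189/359 = 52.6%, the synthetic mix 365/629 = 58.0% → the synthetic mix
Overall: Formula N 893/1711 = 52.2%, the synthetic mix 1163/2303 = 50.5% → Formula N
The synthetic mix wins each soil group but Formula N wins overall — the comparison reverses. The synthetic mix's plots skew toward sandy soil, which has a lower base rate.

Yes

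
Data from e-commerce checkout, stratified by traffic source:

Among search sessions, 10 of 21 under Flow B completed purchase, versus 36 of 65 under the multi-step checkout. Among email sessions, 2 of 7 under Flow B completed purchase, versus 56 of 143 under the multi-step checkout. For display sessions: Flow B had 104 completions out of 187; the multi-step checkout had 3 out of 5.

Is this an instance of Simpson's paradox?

Yes

Search: Flow B 10/21 = 47.6%, the multi-step checkout 36/65 = 55.4% → the multi-step checkout
Email: Flow B 2/7 = 28.6%, the multi-step checkout 56/143 = 39.2% → the multi-step checkout
Display: Flow B 104/187 = 55.6%, the multi-step checkout 3/5 = 60.0% → the multi-step checkout
Overall: Flow B 116/215 = 54.0%, the multi-step checkout 95/213 = 44.6% → Flow B
The multi-step checkout wins each traffic group but Flow B wins overall — the comparison reverses. The multi-step checkout's sessions skew toward email, which has a lower base rate.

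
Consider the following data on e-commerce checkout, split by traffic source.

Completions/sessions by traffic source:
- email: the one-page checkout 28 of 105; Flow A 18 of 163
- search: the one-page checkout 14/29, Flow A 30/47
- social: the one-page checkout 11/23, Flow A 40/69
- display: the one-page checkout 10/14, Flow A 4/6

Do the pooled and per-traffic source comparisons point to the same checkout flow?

No

Email: the one-page checkout 28/105 = 26.7%, Flow A 18/163 = 11.0% → the one-page checkout
Search: the one-page checkout 14/29 = 48.3%, Flow A 30/47 = 63.8% → Flow A
Social: the one-page checkout 11/23 = 47.8%, Flow A 40/69 = 58.0% → Flow A
Display: the one-page checkout 10/14 = 71.4%, Flow A 4/6 = 66.7% → the one-page checkout
Overall: the one-page checkout 63/171 = 36.8%, Flow A 92/285 = 32.3% → the one-page checkout
Neither sweeps: the one-page checkout wins 2 of 4 groups, Flow A wins 2. The one-page checkout wins overall but not every group — no Simpson reversal.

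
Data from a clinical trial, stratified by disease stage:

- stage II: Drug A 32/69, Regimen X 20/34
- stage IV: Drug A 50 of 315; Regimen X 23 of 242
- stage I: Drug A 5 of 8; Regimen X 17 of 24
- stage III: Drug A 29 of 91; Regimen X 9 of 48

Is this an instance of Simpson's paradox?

Stage II: Drug A 32/69 = 46.4%, Regimen X 20/34 = 58.8% → Regimen X
Stage IV: Drug A 50/315 = 15.9%, Regimen X 23/242 = 9.5% → Drug A
Stage I: Drug A 5/8 = 62.5%, Regimen X 17/24 = 70.8% → Regimen X
Stage III: Drug A 29/91 = 31.9%, Regimen X 9/48 = 18.8% → Drug A
Overall: Drug A 116/483 = 24.0%, Regimen X 69/348 = 19.8% → Drug A
Neither sweeps: Drug A wins 2 of 4 groups, Regimen X wins 2. Drug A wins overall but not every group — no Simpson reversal.

No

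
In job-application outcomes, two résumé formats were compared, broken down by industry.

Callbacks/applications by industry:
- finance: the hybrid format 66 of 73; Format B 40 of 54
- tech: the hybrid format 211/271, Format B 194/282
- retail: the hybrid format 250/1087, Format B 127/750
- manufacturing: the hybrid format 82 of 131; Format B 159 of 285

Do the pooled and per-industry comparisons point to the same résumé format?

Yes

Finance: the hybrid format 66/73 = 90.4%, Format B 40/54 = 74.1% → the hybrid format
Tech: the hybrid format 211/271 = 77.9%, Format B 194/282 = 68.8% → the hybrid format
Retail: the hybrid format 250/1087 = 23.0%, Format B 127/750 = 16.9% → the hybrid format
Manufacturing: the hybrid format 82/131 = 62.6%, Format B 159/285 = 55.8% → the hybrid format
Overall: the hybrid format 609/1562 = 39.0%, Format B 520/1371 = 37.9% → the hybrid format
The hybrid format wins overall and in every industry group — no reversal.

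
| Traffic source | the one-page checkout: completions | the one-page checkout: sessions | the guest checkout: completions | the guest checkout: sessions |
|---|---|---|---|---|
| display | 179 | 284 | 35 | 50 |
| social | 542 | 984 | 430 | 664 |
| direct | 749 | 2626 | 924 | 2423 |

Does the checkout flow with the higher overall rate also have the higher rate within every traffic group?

Display: the one-page checkout 179/284 = 63.0%, the guest checkout 35/50 = 70.0% → the guest checkout
Social: the one-page checkout 542/984 = 55.1%, the guest checkout 430/664 = 64.8% → the guest checkout
Direct: the one-page checkout 749/2626 = 28.5%, the guest checkout 924/2423 = 38.1% → the guest checkout
Overall: the one-page checkout 1470/3894 = 37.8%, the guest checkout 1389/3137 = 44.3% → the guest checkout
The guest checkout wins overall and in every traffic group — no reversal.

Yes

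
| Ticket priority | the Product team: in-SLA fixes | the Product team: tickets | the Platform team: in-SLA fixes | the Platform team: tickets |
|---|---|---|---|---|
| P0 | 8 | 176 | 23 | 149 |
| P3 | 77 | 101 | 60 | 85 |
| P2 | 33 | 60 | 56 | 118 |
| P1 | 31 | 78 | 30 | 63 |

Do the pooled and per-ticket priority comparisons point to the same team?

No

P0: the Product team 8/176 = 4.5%, the Platform team 23/149 = 15.4% → the Platform team
P3: the Product team 77/101 = 76.2%, the Platform team 60/85 = 70.6% → the Product team
P2: the Product team 33/60 = 55.0%, the Platform team 56/118 = 47.5% → the Product team
P1: the Product team 31/78 = 39.7%, the Platform team 30/63 = 47.6% → the Platform team
Overall: the Product team 149/415 = 35.9%, the Platform team 169/415 = 40.7% → the Platform team
Neither sweeps: the Product team wins 2 of 4 groups, the Platform team wins 2. The Platform team wins overall but not every group — no Simpson reversal.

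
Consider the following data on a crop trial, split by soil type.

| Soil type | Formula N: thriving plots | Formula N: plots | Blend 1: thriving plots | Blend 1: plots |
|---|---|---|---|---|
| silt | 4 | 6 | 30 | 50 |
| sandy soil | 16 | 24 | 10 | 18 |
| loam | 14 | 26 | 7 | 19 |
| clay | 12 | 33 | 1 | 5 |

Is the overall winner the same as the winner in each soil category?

Silt: Formula N 4/6 = 66.7%, Blend 1 30/50 = 60.0% → Formula N
Sandy soil: Formula N 16/24 = 66.7%, Blend 1 10/18 = 55.6% → Formula N
Loam: Formula N 14/26 = 53.8%, Blend 1 7/19 = 36.8% → Formula N
Clay: Formula N 12/33 = 36.4%, Blend 1 1/5 = 20.0% → Formula N
Overall: Formula N 46/89 = 51.7%, Blend 1 48/92 = 52.2% → Blend 1
Formula N wins each soil group but Blend 1 wins overall — the comparison reverses. Formula N's plots skew toward clay, which has a lower base rate.

No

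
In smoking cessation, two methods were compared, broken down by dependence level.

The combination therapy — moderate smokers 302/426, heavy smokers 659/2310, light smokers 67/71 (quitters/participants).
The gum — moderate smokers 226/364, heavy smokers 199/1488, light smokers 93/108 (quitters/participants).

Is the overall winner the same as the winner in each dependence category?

Moderate smokers: the combination therapy 302/426 = 70.9%, the gum 226/364 = 62.1% → the combination therapy
Heavy smokers: the combination therapy 659/2310 = 28.5%, the gum 199/1488 = 13.4% → the combination therapy
Light smokers: the combination therapy 67/71 = 94.4%, the gum 93/108 = 86.1% → the combination therapy
Overall: the combination therapy 1028/2807 = 36.6%, the gum 518/1960 = 26.4% → the combination therapy
The combination therapy wins overall and in every dependence group — no reversal.

Yes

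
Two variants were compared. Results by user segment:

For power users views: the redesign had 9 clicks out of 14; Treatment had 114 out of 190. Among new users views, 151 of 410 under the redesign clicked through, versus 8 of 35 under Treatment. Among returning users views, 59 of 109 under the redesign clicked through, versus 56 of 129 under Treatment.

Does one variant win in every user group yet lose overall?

Power users: the redesign 9/14 = 64.3%, Treatment 114/190 = 60.0% → the redesign
New users: the redesign 151/410 = 36.8%, Treatment 8/35 = 22.9% → the redesign
Returning users: the redesign 59/109 = 54.1%, Treatment 56/129 = 43.4% → the redesign
Overall: the redesign 219/533 = 41.1%, Treatment 178/354 = 50.3% → Treatment
The redesign wins each user group but Treatment wins overall — the comparison reverses. The redesign's views skew toward new users, which has a lower base rate.

Yes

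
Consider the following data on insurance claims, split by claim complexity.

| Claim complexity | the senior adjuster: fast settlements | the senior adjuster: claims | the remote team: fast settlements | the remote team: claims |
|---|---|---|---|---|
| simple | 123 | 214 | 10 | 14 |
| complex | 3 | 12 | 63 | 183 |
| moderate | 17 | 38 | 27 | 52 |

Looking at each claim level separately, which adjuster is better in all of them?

Simple: the senior adjuster 123/214 = 57.5%, the remote team 10/14 = 71.4% → the remote team
Complex: the senior adjuster 3/12 = 25.0%, the remote team 63/183 = 34.4% → the remote team
Moderate: the senior adjuster 17/38 = 44.7%, the remote team 27/52 = 51.9% → the remote team
The remote team has the higher rate in all 3 groups.

the remote team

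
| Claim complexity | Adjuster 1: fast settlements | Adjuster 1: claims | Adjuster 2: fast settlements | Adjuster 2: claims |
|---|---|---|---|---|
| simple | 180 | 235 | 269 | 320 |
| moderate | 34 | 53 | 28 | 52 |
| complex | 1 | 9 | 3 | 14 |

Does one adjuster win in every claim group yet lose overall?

No

Simple: Adjuster 1 180/235 = 76.6%, Adjuster 2 269/320 = 84.1% → Adjuster 2
Moderate: Adjuster 1 34/53 = 64.2%, Adjuster 2 28/52 = 53.8% → Adjuster 1
Complex: Adjuster 1 1/9 = 11.1%, Adjuster 2 3/14 = 21.4% → Adjuster 2
Overall: Adjuster 1 215/297 = 72.4%, Adjuster 2 300/386 = 77.7% → Adjuster 2
Neither sweeps: Adjuster 1 wins 1 of 3 groups, Adjuster 2 wins 2. Adjuster 2 wins overall but not every group — no Simpson reversal.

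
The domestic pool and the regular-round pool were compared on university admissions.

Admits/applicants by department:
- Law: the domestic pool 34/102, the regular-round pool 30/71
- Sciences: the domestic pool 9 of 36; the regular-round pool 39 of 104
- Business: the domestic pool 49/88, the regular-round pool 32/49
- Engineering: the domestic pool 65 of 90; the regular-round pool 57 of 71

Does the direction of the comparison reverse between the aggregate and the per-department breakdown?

Law: the domestic pool 34/102 = 33.3%, the regular-round pool 30/71 = 42.3% → the regular-round pool
Sciences: the domestic pool 9/36 = 25.0%, the regular-round pool 39/104 = 37.5% → the regular-round pool
Business: the domestic pool 49/88 = 55.7%, the regular-round pool 32/49 = 65.3% → the regular-round pool
Engineering: the domestic pool 65/90 = 72.2%, the regular-round pool 57/71 = 80.3% → the regular-round pool
Overall: the domestic pool 157/316 = 49.7%, the regular-round pool 158/295 = 53.6% → the regular-round pool
The regular-round pool wins overall and in every department group — no reversal.

No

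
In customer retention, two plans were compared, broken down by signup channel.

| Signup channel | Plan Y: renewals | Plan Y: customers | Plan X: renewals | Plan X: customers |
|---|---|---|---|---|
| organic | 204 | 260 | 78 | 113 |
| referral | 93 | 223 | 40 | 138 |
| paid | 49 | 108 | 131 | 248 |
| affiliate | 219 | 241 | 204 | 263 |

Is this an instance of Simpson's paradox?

Organic: Plan Y 204/260 = 78.5%, Plan X 78/113 = 69.0% → Plan Y
Referral: Plan Y 93/223 = 41.7%, Plan X 40/138 = 29.0% → Plan Y
Paid: Plan Y 49/108 = 45.4%, Plan X 131/248 = 52.8% → Plan X
Affiliate: Plan Y 219/241 = 90.9%, Plan X 204/263 = 77.6% → Plan Y
Overall: Plan Y 565/832 = 67.9%, Plan X 453/762 = 59.4% → Plan Y
Neither sweeps: Plan Y wins 3 of 4 groups, Plan X wins 1. Plan Y wins overall but not every group — no Simpson reversal.

No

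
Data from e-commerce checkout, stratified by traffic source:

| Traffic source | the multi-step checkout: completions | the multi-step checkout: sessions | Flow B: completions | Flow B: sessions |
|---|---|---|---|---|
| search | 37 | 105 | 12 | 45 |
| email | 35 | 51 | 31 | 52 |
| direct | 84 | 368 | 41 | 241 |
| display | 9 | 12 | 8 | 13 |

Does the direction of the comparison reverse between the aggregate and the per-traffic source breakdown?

Search: the multi-step checkout 37/105 = 35.2%, Flow B 12/45 = 26.7% → the multi-step checkout
Email: the multi-step checkout 35/51 = 68.6%, Flow B 31/52 = 59.6% → the multi-step checkout
Direct: the multi-step checkout 84/368 = 22.8%, Flow B 41/241 = 17.0% → the multi-step checkout
Display: the multi-step checkout 9/12 = 75.0%, Flow B 8/13 = 61.5% → the multi-step checkout
Overall: the multi-step checkout 165/536 = 30.8%, Flow B 92/351 = 26.2% → the multi-step checkout
The multi-step checkout wins overall and in every traffic group — no reversal.

No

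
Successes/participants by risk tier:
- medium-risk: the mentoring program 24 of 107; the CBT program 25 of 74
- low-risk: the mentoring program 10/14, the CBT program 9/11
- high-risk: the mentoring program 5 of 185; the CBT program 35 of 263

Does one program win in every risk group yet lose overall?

No

Medium-risk: the mentoring program 24/107 = 22.4%, the CBT program 25/74 = 33.8% → the CBT program
Low-risk: the mentoring program 10/14 = 71.4%, the CBT program 9/11 = 81.8% → the CBT program
High-risk: the mentoring program 5/185 = 2.7%, the CBT program 35/263 = 13.3% → the CBT program
Overall: the mentoring program 39/306 = 12.7%, the CBT program 69/348 = 19.8% → the CBT program
The CBT program wins overall and in every risk group — no reversal.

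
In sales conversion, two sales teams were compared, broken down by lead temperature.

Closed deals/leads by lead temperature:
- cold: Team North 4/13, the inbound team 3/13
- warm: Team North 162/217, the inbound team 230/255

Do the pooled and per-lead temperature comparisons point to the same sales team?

No

Cold: Team North 4/13 = 30.8%, the inbound team 3/13 = 23.1% → Team North
Warm: Team North 162/217 = 74.7%, the inbound team 230/255 = 90.2% → the inbound team
Overall: Team North 166/230 = 72.2%, the inbound team 233/268 = 86.9% → the inbound team
Neither sweeps: Team North wins 1 of 2 groups, the inbound team wins 1. The inbound team wins overall but not every group — no Simpson reversal.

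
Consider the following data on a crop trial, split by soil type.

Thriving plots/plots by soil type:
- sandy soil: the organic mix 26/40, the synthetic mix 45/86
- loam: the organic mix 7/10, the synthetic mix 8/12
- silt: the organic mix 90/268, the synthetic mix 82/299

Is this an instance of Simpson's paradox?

Sandy soil: the organic mix 26/40 = 65.0%, the synthetic mix 45/86 = 52.3% → the organic mix
Loam: the organic mix 7/10 = 70.0%, the synthetic mix 8/12 = 66.7% → the organic mix
Silt: the organic mix 90/268 = 33.6%, the synthetic mix 82/299 = 27.4% → the organic mix
Overall: the organic mix 123/318 = 38.7%, the synthetic mix 135/397 = 34.0% → the organic mix
The organic mix wins overall and in every soil group — no reversal.

No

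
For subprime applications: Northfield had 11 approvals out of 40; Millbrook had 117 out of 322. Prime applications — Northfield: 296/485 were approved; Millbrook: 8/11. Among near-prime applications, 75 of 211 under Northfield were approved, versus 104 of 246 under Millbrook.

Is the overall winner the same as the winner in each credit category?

No

Subprime: Northfield 11/40 = 27.5%, Millbrook 117/322 = 36.3% → Millbrook
Prime: Northfield 296/485 = 61.0%, Millbrook 8/11 = 72.7% → Millbrook
Near-prime: Northfield 75/211 = 35.5%, Millbrook 104/246 = 42.3% → Millbrook
Overall: Northfield 382/736 = 51.9%, Millbrook 229/579 = 39.6% → Northfield
Millbrook wins each credit group but Northfield wins overall — the comparison reverses. Millbrook's applications skew toward subprime, which has a lower base rate.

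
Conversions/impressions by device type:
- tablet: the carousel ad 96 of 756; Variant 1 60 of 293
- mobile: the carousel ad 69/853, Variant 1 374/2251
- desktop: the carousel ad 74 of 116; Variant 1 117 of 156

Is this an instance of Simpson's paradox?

Tablet: the carousel ad 96/756 = 12.7%, Variant 1 60/293 = 20.5% → Variant 1
Mobile: the carousel ad 69/853 = 8.1%, Variant 1 374/2251 = 16.6% → Variant 1
Desktop: the carousel ad 74/116 = 63.8%, Variant 1 117/156 = 75.0% → Variant 1
Overall: the carousel ad 239/1725 = 13.9%, Variant 1 551/2700 = 20.4% → Variant 1
Variant 1 wins overall and in every device group — no reversal.

No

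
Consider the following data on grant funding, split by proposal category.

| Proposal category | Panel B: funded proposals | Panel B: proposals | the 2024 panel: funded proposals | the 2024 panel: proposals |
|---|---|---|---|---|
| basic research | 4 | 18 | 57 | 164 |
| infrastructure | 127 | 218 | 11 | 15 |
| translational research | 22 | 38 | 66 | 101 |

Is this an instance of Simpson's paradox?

Basic research: Panel B 4/18 = 22.2%, the 2024 panel 57/164 = 34.8% → the 2024 panel
Infrastructure: Panel B 127/218 = 58.3%, the 2024 panel 11/15 = 73.3% → the 2024 panel
Translational research: Panel B 22/38 = 57.9%, the 2024 panel 66/101 = 65.3% → the 2024 panel
Overall: Panel B 153/274 = 55.8%, the 2024 panel 134/280 = 47.9% → Panel B
The 2024 panel wins each proposal group but Panel B wins overall — the comparison reverses. The 2024 panel's proposals skew toward basic research, which has a lower base rate.

Yes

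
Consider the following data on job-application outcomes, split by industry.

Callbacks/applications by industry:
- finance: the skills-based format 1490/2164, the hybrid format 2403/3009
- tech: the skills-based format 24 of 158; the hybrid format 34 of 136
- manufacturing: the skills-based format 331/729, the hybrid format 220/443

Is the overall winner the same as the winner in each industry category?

Yes

Finance: the skills-based format 1490/2164 = 68.9%, the hybrid format 2403/3009 = 79.9% → the hybrid format
Tech: the skills-based format 24/158 = 15.2%, the hybrid format 34/136 = 25.0% → the hybrid format
Manufacturing: the skills-based format 331/729 = 45.4%, the hybrid format 220/443 = 49.7% → the hybrid format
Overall: the skills-based format 1845/3051 = 60.5%, the hybrid format 2657/3588 = 74.1% → the hybrid format
The hybrid format wins overall and in every industry group — no reversal.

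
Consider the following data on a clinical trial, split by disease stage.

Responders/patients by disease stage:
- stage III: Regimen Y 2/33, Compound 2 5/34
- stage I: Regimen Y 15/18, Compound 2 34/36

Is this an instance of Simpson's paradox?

Stage III: Regimen Y 2/33 = 6.1%, Compound 2 5/34 = 14.7% → Compound 2
Stage I: Regimen Y 15/18 = 83.3%, Compound 2 34/36 = 94.4% → Compound 2
Overall: Regimen Y 17/51 = 33.3%, Compound 2 39/70 = 55.7% → Compound 2
Compound 2 wins overall and in every disease group — no reversal.

No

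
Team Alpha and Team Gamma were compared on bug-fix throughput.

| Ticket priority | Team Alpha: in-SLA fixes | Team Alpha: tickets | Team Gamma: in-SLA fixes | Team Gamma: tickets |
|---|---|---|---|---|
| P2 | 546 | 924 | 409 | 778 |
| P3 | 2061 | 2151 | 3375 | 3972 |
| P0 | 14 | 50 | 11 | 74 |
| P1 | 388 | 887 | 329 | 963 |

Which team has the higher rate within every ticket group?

P2: Team Alpha 546/924 = 59.1%, Team Gamma 409/778 = 52.6% → Team Alpha
P3: Team Alpha 2061/2151 = 95.8%, Team Gamma 3375/3972 = 85.0% → Team Alpha
P0: Team Alpha 14/50 = 28.0%, Team Gamma 11/74 = 14.9% → Team Alpha
P1: Team Alpha 388/887 = 43.7%, Team Gamma 329/963 = 34.2% → Team Alpha
Team Alpha has the higher rate in all 4 groups.

Team Alpha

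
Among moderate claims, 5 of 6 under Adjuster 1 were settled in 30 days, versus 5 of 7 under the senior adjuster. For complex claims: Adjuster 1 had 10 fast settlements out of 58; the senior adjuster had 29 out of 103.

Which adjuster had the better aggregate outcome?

the senior adjuster

Moderate: Adjuster 1 5/6 = 83.3%, the senior adjuster 5/7 = 71.4% → Adjuster 1
Complex: Adjuster 1 10/58 = 17.2%, the senior adjuster 29/103 = 28.2% → the senior adjuster
Overall: Adjuster 1 15/64 = 23.4%, the senior adjuster 34/110 = 30.9% → the senior adjuster
(Neither sweeps every claim group, but the senior adjuster has the higher pooled rate.)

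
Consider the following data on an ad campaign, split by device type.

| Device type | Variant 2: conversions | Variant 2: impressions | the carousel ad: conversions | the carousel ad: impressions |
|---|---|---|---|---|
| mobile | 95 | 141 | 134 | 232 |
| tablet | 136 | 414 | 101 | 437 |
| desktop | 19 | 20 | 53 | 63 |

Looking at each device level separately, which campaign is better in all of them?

Variant 2

Mobile: Variant 2 95/141 = 67.4%, the carousel ad 134/232 = 57.8% → Variant 2
Tablet: Variant 2 136/414 = 32.9%, the carousel ad 101/437 = 23.1% → Variant 2
Desktop: Variant 2 19/20 = 95.0%, the carousel ad 53/63 = 84.1% → Variant 2
Variant 2 has the higher rate in all 3 groups.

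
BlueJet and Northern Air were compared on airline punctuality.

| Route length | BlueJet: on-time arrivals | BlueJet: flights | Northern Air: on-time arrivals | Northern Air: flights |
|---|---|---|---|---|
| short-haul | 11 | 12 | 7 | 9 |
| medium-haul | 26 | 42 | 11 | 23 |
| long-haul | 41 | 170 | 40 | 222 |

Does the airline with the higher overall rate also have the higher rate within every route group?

Short-haul: BlueJet 11/12 = 91.7%, Northern Air 7/9 = 77.8% → BlueJet
Medium-haul: BlueJet 26/42 = 61.9%, Northern Air 11/23 = 47.8% → BlueJet
Long-haul: BlueJet 41/170 = 24.1%, Northern Air 40/222 = 18.0% → BlueJet
Overall: BlueJet 78/224 = 34.8%, Northern Air 58/254 = 22.8% → BlueJet
BlueJet wins overall and in every route group — no reversal.

Yes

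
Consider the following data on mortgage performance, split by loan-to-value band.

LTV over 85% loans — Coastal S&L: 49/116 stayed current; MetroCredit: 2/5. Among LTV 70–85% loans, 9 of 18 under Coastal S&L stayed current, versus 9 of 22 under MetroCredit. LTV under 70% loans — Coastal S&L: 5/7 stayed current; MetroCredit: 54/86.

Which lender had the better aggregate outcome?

MetroCredit

LTV over 85%: Coastal S&L 49/116 = 42.2%, MetroCredit 2/5 = 40.0% → Coastal S&L
LTV 70–85%: Coastal S&L 9/18 = 50.0%, MetroCredit 9/22 = 40.9% → Coastal S&L
LTV under 70%: Coastal S&L 5/7 = 71.4%, MetroCredit 54/86 = 62.8% → Coastal S&L
Overall: Coastal S&L 63/141 = 44.7%, MetroCredit 65/113 = 57.5% → MetroCredit
(Coastal S&L wins every loan-to-value group but MetroCredit wins overall — Coastal S&L's loans skew toward the low-rate LTV over 85% group.)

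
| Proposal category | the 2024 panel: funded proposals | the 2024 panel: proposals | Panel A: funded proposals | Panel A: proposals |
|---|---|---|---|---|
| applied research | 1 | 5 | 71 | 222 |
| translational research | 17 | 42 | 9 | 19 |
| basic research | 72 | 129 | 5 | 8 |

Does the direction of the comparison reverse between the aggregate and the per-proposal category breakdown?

Applied research: the 2024 panel 1/5 = 20.0%, Panel A 71/222 = 32.0% → Panel A
Translational research: the 2024 panel 17/42 = 40.5%, Panel A 9/19 = 47.4% → Panel A
Basic research: the 2024 panel 72/129 = 55.8%, Panel A 5/8 = 62.5% → Panel A
Overall: the 2024 panel 90/176 = 51.1%, Panel A 85/249 = 34.1% → the 2024 panel
Panel A wins each proposal group but the 2024 panel wins overall — the comparison reverses. Panel A's proposals skew toward applied research, which has a lower base rate.

Yes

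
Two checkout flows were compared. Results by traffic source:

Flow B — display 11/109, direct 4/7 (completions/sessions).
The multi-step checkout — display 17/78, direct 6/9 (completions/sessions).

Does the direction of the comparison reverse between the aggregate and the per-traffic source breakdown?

Display: Flow B 11/109 = 10.1%, the multi-step checkout 17/78 = 21.8% → the multi-step checkout
Direct: Flow B 4/7 = 57.1%, the multi-step checkout 6/9 = 66.7% → the multi-step checkout
Overall: Flow B 15/116 = 12.9%, the multi-step checkout 23/87 = 26.4% → the multi-step checkout
The multi-step checkout wins overall and in every traffic group — no reversal.

No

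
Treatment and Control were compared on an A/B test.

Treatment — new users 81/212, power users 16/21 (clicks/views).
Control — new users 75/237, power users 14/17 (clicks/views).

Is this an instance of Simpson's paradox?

New users: Treatment 81/212 = 38.2%, Control 75/237 = 31.6% → Treatment
Power users: Treatment 16/21 = 76.2%, Control 14/17 = 82.4% → Control
Overall: Treatment 97/233 = 41.6%, Control 89/254 = 35.0% → Treatment
Neither sweeps: Treatment wins 1 of 2 groups, Control wins 1. Treatment wins overall but not every group — no Simpson reversal.

No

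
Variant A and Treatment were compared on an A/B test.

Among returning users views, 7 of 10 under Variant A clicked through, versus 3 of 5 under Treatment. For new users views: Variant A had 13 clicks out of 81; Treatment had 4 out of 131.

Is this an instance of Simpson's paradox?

No

Returning users: Variant A 7/10 = 70.0%, Treatment 3/5 = 60.0% → Variant A
New users: Variant A 13/81 = 16.0%, Treatment 4/131 = 3.1% → Variant A
Overall: Variant A 20/91 = 22.0%, Treatment 7/136 = 5.1% → Variant A
Variant A wins overall and in every user group — no reversal.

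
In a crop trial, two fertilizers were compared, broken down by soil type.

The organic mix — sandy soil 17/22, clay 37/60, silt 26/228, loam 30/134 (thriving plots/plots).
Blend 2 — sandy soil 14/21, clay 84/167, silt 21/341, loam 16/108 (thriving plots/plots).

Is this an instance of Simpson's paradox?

Sandy soil: the organic mix 17/22 = 77.3%, Blend 2 14/21 = 66.7% → the organic mix
Clay: the organic mix 37/60 = 61.7%, Blend 2 84/167 = 50.3% → the organic mix
Silt: the organic mix 26/228 = 11.4%, Blend 2 21/341 = 6.2% → the organic mix
Loam: the organic mix 30/134 = 22.4%, Blend 2 16/108 = 14.8% → the organic mix
Overall: the organic mix 110/444 = 24.8%, Blend 2 135/637 = 21.2% → the organic mix
The organic mix wins overall and in every soil group — no reversal.

No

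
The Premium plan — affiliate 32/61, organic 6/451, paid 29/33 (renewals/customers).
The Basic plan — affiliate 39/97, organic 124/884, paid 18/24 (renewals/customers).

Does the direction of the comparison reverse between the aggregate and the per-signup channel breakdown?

No

Affiliate: the Premium plan 32/61 = 52.5%, the Basic plan 39/97 = 40.2% → the Premium plan
Organic: the Premium plan 6/451 = 1.3%, the Basic plan 124/884 = 14.0% → the Basic plan
Paid: the Premium plan 29/33 = 87.9%, the Basic plan 18/24 = 75.0% → the Premium plan
Overall: the Premium plan 67/545 = 12.3%, the Basic plan 181/1005 = 18.0% → the Basic plan
Neither sweeps: the Premium plan wins 2 of 3 groups, the Basic plan wins 1. The Basic plan wins overall but not every group — no Simpson reversal.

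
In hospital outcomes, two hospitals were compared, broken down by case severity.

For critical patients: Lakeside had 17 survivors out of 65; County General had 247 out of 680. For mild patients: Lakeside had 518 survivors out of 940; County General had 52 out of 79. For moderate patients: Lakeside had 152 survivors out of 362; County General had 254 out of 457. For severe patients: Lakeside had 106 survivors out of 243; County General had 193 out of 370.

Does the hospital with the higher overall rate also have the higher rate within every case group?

No

Critical: Lakeside 17/65 = 26.2%, County General 247/680 = 36.3% → County General
Mild: Lakeside 518/940 = 55.1%, County General 52/79 = 65.8% → County General
Moderate: Lakeside 152/362 = 42.0%, County General 254/457 = 55.6% → County General
Severe: Lakeside 106/243 = 43.6%, County General 193/370 = 52.2% → County General
Overall: Lakeside 793/1610 = 49.3%, County General 746/1586 = 47.0% → Lakeside
County General wins each case group but Lakeside wins overall — the comparison reverses. County General's patients skew toward critical, which has a lower base rate.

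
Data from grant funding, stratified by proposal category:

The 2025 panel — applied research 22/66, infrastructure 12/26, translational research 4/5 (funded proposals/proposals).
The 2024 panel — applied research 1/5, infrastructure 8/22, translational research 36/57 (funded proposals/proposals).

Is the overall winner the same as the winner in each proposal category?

No

Applied research: the 2025 panel 22/66 = 33.3%, the 2024 panel 1/5 = 20.0% → the 2025 panel
Infrastructure: the 2025 panel 12/26 = 46.2%, the 2024 panel 8/22 = 36.4% → the 2025 panel
Translational research: the 2025 panel 4/5 = 80.0%, the 2024 panel 36/57 = 63.2% → the 2025 panel
Overall: the 2025 panel 38/97 = 39.2%, the 2024 panel 45/84 = 53.6% → the 2024 panel
The 2025 panel wins each proposal group but the 2024 panel wins overall — the comparison reverses. The 2025 panel's proposals skew toward applied research, which has a lower base rate.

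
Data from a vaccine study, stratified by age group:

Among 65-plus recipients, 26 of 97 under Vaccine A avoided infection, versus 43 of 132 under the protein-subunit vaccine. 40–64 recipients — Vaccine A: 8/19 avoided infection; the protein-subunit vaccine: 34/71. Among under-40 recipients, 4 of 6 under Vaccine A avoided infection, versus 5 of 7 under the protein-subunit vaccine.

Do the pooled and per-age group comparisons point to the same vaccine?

Yes

65-plus: Vaccine A 26/97 = 26.8%, the protein-subunit vaccine 43/132 = 32.6% → the protein-subunit vaccine
40–64: Vaccine A 8/19 = 42.1%, the protein-subunit vaccine 34/71 = 47.9% → the protein-subunit vaccine
Under-40: Vaccine A 4/6 = 66.7%, the protein-subunit vaccine 5/7 = 71.4% → the protein-subunit vaccine
Overall: Vaccine A 38/122 = 31.1%, the protein-subunit vaccine 82/210 = 39.0% → the protein-subunit vaccine
The protein-subunit vaccine wins overall and in every age group — no reversal.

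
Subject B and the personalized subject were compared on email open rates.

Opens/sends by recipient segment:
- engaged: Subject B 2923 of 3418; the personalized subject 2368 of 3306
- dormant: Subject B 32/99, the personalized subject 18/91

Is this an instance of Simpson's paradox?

No

Engaged: Subject B 2923/3418 = 85.5%, the personalized subject 2368/3306 = 71.6% → Subject B
Dormant: Subject B 32/99 = 32.3%, the personalized subject 18/91 = 19.8% → Subject B
Overall: Subject B 2955/3517 = 84.0%, the personalized subject 2386/3397 = 70.2% → Subject B
Subject B wins overall and in every recipient group — no reversal.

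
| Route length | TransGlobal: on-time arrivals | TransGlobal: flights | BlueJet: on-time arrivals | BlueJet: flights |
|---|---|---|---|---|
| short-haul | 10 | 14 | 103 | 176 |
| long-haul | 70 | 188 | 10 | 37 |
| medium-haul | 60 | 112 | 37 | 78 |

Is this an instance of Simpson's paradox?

Yes

Short-haul: TransGlobal 10/14 = 71.4%, BlueJet 103/176 = 58.5% → TransGlobal
Long-haul: TransGlobal 70/188 = 37.2%, BlueJet 10/37 = 27.0% → TransGlobal
Medium-haul: TransGlobal 60/112 = 53.6%, BlueJet 37/78 = 47.4% → TransGlobal
Overall: TransGlobal 140/314 = 44.6%, BlueJet 150/291 = 51.5% → BlueJet
TransGlobal wins each route group but BlueJet wins overall — the comparison reverses. TransGlobal's flights skew toward long-haul, which has a lower base rate.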